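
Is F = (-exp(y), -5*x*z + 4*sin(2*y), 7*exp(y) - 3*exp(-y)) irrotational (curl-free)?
No, ∇×F = (5*x + 7*exp(y) + 3*exp(-y), 0, -5*z + exp(y))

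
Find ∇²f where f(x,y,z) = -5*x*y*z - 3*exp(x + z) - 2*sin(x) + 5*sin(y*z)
-5*y**2*sin(y*z) - 5*z**2*sin(y*z) - 6*exp(x + z) + 2*sin(x)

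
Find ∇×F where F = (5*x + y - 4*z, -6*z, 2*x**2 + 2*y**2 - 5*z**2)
(4*y + 6, -4*x - 4, -1)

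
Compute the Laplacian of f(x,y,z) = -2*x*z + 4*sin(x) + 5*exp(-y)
-4*sin(x) + 5*exp(-y)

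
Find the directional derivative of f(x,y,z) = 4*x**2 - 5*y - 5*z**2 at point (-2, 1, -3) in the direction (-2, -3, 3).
137*sqrt(22)/22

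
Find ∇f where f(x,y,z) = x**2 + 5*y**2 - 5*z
(2*x, 10*y, -5)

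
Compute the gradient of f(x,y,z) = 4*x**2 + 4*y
(8*x, 4, 0)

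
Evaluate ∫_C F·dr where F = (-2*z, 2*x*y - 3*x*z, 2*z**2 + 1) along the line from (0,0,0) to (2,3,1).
17/3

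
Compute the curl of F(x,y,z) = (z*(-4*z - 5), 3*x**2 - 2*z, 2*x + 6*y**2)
(12*y + 2, -8*z - 7, 6*x)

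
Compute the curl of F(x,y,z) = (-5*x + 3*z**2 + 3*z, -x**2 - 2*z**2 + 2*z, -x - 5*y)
(4*z - 7, 6*z + 4, -2*x)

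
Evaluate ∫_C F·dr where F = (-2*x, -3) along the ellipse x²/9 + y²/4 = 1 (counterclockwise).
0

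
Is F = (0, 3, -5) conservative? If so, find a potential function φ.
Yes, F is conservative. φ = 3*y - 5*z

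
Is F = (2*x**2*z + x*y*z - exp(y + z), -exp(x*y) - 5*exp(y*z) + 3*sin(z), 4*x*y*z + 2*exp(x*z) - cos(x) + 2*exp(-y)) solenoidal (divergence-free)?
No, ∇·F = 4*x*y + 4*x*z - x*exp(x*y) + 2*x*exp(x*z) + y*z - 5*z*exp(y*z)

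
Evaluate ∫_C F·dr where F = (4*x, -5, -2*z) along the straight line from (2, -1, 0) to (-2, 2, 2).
-19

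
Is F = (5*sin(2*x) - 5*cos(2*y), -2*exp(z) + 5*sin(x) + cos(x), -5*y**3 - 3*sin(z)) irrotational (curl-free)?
No, ∇×F = (-15*y**2 + 2*exp(z), 0, -sin(x) - 10*sin(2*y) + 5*cos(x))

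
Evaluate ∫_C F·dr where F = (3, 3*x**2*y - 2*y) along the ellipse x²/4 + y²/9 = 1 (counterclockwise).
0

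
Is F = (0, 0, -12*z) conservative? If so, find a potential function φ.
Yes, F is conservative. φ = -6*z**2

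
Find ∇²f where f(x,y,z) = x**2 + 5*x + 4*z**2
10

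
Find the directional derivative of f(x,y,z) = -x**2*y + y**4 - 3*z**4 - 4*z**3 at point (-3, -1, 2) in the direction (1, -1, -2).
295*sqrt(6)/6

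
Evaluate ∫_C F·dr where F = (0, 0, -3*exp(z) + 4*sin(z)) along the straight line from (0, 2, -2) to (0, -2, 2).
-6*sinh(2)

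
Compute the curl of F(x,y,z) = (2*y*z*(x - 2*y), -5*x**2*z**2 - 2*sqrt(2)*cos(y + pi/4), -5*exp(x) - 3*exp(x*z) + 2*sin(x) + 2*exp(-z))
(10*x**2*z, 2*y*(x - 2*y) + 3*z*exp(x*z) + 5*exp(x) - 2*cos(x), 2*z*(-5*x*z - x + 4*y))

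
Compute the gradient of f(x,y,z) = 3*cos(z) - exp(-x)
(exp(-x), 0, -3*sin(z))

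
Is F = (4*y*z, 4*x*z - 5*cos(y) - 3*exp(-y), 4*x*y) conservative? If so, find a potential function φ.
Yes, F is conservative. φ = 4*x*y*z - 5*sin(y) + 3*exp(-y)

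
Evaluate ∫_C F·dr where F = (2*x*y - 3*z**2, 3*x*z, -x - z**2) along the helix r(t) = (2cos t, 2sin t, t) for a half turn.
-24 - pi**3/3 + 9*pi**2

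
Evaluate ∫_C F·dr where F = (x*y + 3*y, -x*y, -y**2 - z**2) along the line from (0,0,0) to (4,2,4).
-28/3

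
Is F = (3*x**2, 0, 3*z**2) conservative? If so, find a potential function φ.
Yes, F is conservative. φ = x**3 + z**3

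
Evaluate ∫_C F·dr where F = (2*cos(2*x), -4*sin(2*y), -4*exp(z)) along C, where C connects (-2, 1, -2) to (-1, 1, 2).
-4*exp(2) - sin(2) + sin(4) + 4*exp(-2)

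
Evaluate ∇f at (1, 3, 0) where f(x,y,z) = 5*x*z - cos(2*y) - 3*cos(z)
(0, 2*sin(6), 5)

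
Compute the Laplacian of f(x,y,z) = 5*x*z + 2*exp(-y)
2*exp(-y)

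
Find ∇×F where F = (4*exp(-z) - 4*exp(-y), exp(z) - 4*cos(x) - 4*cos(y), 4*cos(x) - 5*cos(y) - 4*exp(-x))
(-exp(z) + 5*sin(y), 4*sin(x) - 4*exp(-z) - 4*exp(-x), 4*sin(x) - 4*exp(-y))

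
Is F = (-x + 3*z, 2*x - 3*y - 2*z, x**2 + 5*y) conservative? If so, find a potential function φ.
No, ∇×F = (7, 3 - 2*x, 2) ≠ 0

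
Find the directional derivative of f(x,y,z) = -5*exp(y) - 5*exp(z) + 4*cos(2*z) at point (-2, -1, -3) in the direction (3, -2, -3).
sqrt(22)*(15 + 10*exp(2) - 24*exp(3)*sin(6))*exp(-3)/22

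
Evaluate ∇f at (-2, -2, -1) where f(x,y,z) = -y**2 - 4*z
(0, 4, -4)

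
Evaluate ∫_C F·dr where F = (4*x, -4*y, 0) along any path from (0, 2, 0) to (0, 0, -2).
8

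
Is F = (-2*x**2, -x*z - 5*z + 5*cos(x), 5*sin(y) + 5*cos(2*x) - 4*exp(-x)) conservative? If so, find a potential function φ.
No, ∇×F = (x + 5*cos(y) + 5, 10*sin(2*x) - 4*exp(-x), -z - 5*sin(x)) ≠ 0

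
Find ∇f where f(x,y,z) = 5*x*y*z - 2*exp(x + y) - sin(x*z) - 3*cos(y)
(5*y*z - z*cos(x*z) - 2*exp(x + y), 5*x*z - 2*exp(x + y) + 3*sin(y), x*(5*y - cos(x*z)))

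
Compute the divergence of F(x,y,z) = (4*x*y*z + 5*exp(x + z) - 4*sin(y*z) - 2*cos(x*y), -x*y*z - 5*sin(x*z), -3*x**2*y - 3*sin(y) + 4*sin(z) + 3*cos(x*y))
-x*z + 4*y*z + 2*y*sin(x*y) + 5*exp(x + z) + 4*cos(z)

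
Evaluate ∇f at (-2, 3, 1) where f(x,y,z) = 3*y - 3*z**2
(0, 3, -6)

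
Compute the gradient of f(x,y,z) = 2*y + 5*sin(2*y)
(0, 10*cos(2*y) + 2, 0)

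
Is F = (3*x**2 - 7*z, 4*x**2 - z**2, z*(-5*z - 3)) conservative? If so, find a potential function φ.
No, ∇×F = (2*z, -7, 8*x) ≠ 0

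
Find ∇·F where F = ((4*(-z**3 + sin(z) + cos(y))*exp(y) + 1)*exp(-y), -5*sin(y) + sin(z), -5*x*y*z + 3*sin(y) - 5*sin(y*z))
-5*x*y - 5*y*cos(y*z) - 5*cos(y)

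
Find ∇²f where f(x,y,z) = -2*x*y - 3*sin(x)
3*sin(x)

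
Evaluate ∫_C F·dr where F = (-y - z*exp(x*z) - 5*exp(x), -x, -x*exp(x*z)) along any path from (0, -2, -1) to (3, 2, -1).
(-5*exp(6) - 1)*exp(-3)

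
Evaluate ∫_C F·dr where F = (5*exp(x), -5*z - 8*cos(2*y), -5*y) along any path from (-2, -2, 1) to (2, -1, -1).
-15 - 5*exp(-2) - 4*sin(4) + 4*sin(2) + 5*exp(2)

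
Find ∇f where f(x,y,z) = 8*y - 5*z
(0, 8, -5)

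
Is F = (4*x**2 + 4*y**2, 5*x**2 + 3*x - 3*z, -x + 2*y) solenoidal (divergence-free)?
No, ∇·F = 8*x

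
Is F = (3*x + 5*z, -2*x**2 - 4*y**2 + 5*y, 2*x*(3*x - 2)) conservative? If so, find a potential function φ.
No, ∇×F = (0, 9 - 12*x, -4*x) ≠ 0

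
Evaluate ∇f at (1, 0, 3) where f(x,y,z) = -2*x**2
(-4, 0, 0)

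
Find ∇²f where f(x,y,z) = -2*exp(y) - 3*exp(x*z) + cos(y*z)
-3*x**2*exp(x*z) - y**2*cos(y*z) - 3*z**2*exp(x*z) - z**2*cos(y*z) - 2*exp(y)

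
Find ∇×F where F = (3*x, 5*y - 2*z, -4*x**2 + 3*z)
(2, 8*x, 0)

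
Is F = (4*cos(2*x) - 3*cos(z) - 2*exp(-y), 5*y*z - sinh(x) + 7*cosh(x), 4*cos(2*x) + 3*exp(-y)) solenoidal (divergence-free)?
No, ∇·F = 5*z - 8*sin(2*x)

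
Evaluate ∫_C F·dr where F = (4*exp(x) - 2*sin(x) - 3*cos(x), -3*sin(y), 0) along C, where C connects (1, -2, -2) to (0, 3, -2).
-4*E + 3*cos(3) - 2*cos(1) - 3*cos(2) + 3*sin(1) + 6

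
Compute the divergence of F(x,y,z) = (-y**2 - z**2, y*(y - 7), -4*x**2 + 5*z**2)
2*y + 10*z - 7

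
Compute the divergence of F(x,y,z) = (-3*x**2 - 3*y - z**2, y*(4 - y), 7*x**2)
-6*x - 2*y + 4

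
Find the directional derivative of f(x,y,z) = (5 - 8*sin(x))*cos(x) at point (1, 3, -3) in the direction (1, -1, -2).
-sqrt(6)*(8*cos(2) + 5*sin(1))/6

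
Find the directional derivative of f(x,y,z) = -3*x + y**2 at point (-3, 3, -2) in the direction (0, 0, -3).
0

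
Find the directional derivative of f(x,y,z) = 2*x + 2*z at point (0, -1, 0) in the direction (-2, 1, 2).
0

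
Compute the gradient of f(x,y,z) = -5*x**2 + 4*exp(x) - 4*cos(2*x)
(-10*x + 4*exp(x) + 8*sin(2*x), 0, 0)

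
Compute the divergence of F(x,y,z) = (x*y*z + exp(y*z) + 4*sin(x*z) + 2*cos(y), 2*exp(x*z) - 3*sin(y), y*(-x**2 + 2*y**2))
y*z + 4*z*cos(x*z) - 3*cos(y)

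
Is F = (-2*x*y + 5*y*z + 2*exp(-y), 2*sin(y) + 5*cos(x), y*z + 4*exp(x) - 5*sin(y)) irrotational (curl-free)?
No, ∇×F = (z - 5*cos(y), 5*y - 4*exp(x), 2*x - 5*z - 5*sin(x) + 2*exp(-y))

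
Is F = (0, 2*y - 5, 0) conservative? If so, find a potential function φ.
Yes, F is conservative. φ = y*(y - 5)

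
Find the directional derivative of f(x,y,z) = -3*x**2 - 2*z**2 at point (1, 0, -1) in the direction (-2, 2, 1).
16/3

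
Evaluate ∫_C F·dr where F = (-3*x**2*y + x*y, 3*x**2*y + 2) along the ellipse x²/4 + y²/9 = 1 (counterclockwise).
18*pi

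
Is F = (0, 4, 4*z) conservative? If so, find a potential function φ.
Yes, F is conservative. φ = 4*y + 2*z**2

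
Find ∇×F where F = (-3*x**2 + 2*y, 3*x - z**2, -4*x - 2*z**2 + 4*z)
(2*z, 4, 1)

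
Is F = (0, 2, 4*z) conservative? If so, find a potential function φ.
Yes, F is conservative. φ = 2*y + 2*z**2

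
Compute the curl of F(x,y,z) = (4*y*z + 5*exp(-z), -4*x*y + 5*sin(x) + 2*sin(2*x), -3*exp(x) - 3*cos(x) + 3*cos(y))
(-3*sin(y), 4*y + 3*exp(x) - 3*sin(x) - 5*exp(-z), -4*y - 4*z + 5*cos(x) + 4*cos(2*x))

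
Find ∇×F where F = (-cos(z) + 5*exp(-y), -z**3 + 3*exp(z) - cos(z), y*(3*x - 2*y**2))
(3*x - 6*y**2 + 3*z**2 - 3*exp(z) - sin(z), -3*y + sin(z), 5*exp(-y))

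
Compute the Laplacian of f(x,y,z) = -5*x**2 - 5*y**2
-20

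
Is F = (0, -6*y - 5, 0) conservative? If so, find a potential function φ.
Yes, F is conservative. φ = y*(-3*y - 5)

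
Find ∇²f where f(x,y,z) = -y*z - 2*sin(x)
2*sin(x)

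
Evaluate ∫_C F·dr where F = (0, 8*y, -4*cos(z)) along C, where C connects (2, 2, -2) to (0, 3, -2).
20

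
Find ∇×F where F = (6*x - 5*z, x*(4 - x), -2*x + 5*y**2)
(10*y, -3, 4 - 2*x)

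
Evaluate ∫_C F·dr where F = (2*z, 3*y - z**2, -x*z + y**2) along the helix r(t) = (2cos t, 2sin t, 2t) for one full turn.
-8*pi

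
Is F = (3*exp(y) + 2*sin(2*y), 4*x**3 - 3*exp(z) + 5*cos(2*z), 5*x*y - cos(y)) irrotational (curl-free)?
No, ∇×F = (5*x + 3*exp(z) + sin(y) + 10*sin(2*z), -5*y, 12*x**2 - 3*exp(y) - 4*cos(2*y))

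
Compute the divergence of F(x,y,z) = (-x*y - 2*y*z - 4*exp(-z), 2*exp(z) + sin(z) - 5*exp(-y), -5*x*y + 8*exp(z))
-y + 8*exp(z) + 5*exp(-y)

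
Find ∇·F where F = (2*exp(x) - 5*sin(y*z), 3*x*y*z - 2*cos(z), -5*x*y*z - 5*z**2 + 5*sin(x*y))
-5*x*y + 3*x*z - 10*z + 2*exp(x)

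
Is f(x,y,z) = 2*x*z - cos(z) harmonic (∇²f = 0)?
No, ∇²f = cos(z)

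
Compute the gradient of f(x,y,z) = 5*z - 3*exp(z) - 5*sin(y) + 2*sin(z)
(0, -5*cos(y), -3*exp(z) + 2*cos(z) + 5)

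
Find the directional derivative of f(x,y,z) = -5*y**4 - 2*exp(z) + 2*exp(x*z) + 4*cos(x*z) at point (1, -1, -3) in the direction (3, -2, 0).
-2*sqrt(13)*(9 + 18*exp(3)*sin(3) + 20*exp(3))*exp(-3)/13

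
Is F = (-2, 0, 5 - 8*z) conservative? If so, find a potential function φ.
Yes, F is conservative. φ = -2*x - 4*z**2 + 5*z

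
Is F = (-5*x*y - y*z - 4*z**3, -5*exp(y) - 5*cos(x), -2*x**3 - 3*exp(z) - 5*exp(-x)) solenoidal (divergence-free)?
No, ∇·F = -5*y - 5*exp(y) - 3*exp(z)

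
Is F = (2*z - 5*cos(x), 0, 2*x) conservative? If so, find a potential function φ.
Yes, F is conservative. φ = 2*x*z - 5*sin(x)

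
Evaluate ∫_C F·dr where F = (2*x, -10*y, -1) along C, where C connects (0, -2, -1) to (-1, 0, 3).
17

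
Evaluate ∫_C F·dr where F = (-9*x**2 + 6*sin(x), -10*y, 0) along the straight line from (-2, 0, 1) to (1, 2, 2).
-47 - 6*cos(1) + 6*cos(2)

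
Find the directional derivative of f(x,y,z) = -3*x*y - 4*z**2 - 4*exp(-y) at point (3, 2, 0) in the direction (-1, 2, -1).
sqrt(6)*(4/3 - 2*exp(2))*exp(-2)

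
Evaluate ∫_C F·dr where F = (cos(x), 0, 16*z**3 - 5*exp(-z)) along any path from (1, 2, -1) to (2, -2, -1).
-sin(1) + sin(2)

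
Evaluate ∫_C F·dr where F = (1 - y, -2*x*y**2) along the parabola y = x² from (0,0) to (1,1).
2/21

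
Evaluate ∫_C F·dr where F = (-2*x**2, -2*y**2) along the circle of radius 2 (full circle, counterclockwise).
0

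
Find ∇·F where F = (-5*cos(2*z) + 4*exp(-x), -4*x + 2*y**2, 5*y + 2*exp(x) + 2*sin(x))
4*y - 4*exp(-x)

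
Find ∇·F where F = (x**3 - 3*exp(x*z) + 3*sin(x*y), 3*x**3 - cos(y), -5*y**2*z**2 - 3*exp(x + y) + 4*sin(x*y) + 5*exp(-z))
3*x**2 - 10*y**2*z + 3*y*cos(x*y) - 3*z*exp(x*z) + sin(y) - 5*exp(-z)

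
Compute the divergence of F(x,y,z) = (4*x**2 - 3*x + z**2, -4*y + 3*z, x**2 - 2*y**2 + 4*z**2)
8*x + 8*z - 7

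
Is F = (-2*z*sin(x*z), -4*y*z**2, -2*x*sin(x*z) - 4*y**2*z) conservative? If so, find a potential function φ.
Yes, F is conservative. φ = -2*y**2*z**2 + 2*cos(x*z)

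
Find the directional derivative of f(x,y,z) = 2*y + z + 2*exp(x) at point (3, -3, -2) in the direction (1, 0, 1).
sqrt(2)*(1/2 + exp(3))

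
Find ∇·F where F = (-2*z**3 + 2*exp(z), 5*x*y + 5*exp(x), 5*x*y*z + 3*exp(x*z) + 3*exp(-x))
x*(5*y + 3*exp(x*z) + 5)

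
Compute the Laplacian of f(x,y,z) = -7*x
0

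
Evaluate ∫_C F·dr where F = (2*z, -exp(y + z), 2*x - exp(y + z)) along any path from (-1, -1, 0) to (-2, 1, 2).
-exp(3) - 8 + exp(-1)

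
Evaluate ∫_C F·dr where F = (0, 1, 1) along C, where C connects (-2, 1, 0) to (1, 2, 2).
3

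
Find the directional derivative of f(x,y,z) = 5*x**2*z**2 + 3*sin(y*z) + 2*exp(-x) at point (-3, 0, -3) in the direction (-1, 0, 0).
2*exp(3) + 270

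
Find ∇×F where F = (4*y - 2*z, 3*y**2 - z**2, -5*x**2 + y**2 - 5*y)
(2*y + 2*z - 5, 10*x - 2, -4)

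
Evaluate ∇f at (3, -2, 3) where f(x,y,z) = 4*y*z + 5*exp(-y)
(0, 12 - 5*exp(2), -8)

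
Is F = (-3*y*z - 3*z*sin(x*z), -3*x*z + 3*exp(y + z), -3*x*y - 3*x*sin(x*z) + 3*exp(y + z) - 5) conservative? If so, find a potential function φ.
Yes, F is conservative. φ = -3*x*y*z - 5*z + 3*exp(y + z) + 3*cos(x*z)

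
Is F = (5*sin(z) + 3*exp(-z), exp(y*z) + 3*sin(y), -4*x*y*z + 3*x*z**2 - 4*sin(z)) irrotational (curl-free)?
No, ∇×F = (-4*x*z - y*exp(y*z), 4*y*z - 3*z**2 + 5*cos(z) - 3*exp(-z), 0)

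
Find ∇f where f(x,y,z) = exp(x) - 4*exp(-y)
(exp(x), 4*exp(-y), 0)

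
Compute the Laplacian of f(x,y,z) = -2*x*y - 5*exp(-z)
-5*exp(-z)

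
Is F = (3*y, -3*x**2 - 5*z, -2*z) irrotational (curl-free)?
No, ∇×F = (5, 0, -6*x - 3)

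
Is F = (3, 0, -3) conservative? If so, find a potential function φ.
Yes, F is conservative. φ = 3*x - 3*z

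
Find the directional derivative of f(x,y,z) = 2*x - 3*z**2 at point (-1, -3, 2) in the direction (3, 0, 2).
-18*sqrt(13)/13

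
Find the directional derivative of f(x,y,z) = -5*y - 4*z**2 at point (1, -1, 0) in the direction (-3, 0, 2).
0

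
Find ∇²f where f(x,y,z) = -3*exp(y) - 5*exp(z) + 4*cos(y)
-3*exp(y) - 5*exp(z) - 4*cos(y)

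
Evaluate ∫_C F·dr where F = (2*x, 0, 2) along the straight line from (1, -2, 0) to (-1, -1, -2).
-4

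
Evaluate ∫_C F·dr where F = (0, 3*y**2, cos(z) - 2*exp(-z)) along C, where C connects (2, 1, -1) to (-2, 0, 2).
-2*E - 1 + 2*exp(-2) + sin(1) + sin(2)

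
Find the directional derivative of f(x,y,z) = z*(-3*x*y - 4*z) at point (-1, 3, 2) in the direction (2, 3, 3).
-39*sqrt(22)/22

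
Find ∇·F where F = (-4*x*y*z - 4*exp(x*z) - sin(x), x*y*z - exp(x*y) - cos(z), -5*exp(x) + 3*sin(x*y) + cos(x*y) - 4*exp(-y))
x*z - x*exp(x*y) - 4*y*z - 4*z*exp(x*z) - cos(x)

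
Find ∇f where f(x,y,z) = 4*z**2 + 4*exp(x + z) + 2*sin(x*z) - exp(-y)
(2*z*cos(x*z) + 4*exp(x + z), exp(-y), 2*x*cos(x*z) + 8*z + 4*exp(x + z))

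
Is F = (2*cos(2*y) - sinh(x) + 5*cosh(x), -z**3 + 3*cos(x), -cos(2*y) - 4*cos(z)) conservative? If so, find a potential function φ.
No, ∇×F = (3*z**2 + 2*sin(2*y), 0, -3*sin(x) + 4*sin(2*y)) ≠ 0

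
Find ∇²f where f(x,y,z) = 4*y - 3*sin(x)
3*sin(x)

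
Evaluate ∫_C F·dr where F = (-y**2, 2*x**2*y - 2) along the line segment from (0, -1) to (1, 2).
-9/2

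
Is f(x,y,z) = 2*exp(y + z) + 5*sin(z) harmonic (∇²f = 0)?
No, ∇²f = 4*exp(y + z) - 5*sin(z)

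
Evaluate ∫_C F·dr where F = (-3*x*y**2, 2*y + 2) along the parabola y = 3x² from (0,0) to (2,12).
-120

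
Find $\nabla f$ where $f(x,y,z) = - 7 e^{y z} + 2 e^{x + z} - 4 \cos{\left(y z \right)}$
(2*exp(x + z), z*(-7*exp(y*z) + 4*sin(y*z)), -7*y*exp(y*z) + 4*y*sin(y*z) + 2*exp(x + z))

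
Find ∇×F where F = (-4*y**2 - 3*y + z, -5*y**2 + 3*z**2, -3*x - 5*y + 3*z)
(-6*z - 5, 4, 8*y + 3)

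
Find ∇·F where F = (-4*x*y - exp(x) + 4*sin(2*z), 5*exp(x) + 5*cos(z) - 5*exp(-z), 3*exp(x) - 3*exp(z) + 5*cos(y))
-4*y - exp(x) - 3*exp(z)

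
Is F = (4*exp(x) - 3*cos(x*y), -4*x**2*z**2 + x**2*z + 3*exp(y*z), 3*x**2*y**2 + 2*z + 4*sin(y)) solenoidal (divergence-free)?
No, ∇·F = 3*y*sin(x*y) + 3*z*exp(y*z) + 4*exp(x) + 2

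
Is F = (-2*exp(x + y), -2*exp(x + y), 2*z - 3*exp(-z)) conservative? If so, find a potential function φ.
Yes, F is conservative. φ = z**2 - 2*exp(x + y) + 3*exp(-z)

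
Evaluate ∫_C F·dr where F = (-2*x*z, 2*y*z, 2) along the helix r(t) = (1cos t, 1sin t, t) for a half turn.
pi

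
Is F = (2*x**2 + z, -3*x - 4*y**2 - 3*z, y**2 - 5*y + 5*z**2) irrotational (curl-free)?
No, ∇×F = (2*y - 2, 1, -3)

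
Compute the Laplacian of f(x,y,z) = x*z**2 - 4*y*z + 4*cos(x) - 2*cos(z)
2*x - 4*cos(x) + 2*cos(z)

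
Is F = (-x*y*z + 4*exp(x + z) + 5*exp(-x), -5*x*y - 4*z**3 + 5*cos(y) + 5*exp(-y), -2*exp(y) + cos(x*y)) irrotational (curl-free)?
No, ∇×F = (-x*sin(x*y) + 12*z**2 - 2*exp(y), -x*y + y*sin(x*y) + 4*exp(x + z), x*z - 5*y)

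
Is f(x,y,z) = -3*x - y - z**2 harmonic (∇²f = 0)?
No, ∇²f = -2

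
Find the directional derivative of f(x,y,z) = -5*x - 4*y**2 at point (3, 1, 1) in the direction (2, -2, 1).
2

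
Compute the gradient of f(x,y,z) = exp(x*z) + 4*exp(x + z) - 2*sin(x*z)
(z*exp(x*z) - 2*z*cos(x*z) + 4*exp(x + z), 0, x*exp(x*z) - 2*x*cos(x*z) + 4*exp(x + z))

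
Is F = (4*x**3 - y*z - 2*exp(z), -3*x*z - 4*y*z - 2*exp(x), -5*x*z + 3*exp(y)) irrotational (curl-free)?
No, ∇×F = (3*x + 4*y + 3*exp(y), -y + 5*z - 2*exp(z), -2*z - 2*exp(x))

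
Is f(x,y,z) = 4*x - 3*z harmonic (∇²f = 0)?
Yes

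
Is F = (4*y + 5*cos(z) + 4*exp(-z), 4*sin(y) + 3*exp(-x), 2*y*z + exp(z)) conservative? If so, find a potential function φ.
No, ∇×F = (2*z, -5*sin(z) - 4*exp(-z), -4 - 3*exp(-x)) ≠ 0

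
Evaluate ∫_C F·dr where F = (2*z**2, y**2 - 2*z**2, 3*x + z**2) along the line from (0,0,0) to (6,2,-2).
-22/3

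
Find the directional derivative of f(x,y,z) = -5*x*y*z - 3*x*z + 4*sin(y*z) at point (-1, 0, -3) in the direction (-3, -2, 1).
15*sqrt(14)/7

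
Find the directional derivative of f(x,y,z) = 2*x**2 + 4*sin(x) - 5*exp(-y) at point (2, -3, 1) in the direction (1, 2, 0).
2*sqrt(5)*(2*cos(2) + 4 + 5*exp(3))/5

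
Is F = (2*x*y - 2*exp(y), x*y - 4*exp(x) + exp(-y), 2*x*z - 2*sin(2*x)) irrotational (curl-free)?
No, ∇×F = (0, -2*z + 4*cos(2*x), -2*x + y - 4*exp(x) + 2*exp(y))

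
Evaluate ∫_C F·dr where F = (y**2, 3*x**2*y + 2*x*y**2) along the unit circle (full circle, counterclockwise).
pi/2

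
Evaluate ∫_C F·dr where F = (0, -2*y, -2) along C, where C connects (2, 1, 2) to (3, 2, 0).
1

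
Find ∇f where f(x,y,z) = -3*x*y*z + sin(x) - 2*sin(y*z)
(-3*y*z + cos(x), -z*(3*x + 2*cos(y*z)), -y*(3*x + 2*cos(y*z)))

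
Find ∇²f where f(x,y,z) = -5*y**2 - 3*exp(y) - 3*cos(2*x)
-3*exp(y) + 12*cos(2*x) - 10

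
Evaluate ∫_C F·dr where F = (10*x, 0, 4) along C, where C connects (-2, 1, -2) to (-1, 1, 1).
-3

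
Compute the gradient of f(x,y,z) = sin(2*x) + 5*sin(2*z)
(2*cos(2*x), 0, 10*cos(2*z))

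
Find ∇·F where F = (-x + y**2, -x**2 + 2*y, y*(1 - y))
1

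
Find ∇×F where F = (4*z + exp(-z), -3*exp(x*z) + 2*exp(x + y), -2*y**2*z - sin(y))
(3*x*exp(x*z) - 4*y*z - cos(y), 4 - exp(-z), -3*z*exp(x*z) + 2*exp(x + y))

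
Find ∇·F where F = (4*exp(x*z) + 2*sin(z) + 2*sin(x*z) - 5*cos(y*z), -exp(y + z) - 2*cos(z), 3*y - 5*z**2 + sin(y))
4*z*exp(x*z) + 2*z*cos(x*z) - 10*z - exp(y + z)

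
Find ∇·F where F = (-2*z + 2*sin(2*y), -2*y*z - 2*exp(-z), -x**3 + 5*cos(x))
-2*z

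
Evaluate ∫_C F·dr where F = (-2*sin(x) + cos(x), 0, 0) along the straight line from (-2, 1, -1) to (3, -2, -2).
2*cos(3) + sin(3) - 2*cos(2) + sin(2)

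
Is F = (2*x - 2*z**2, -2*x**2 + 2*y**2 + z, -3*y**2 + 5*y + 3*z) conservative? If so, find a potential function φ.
No, ∇×F = (4 - 6*y, -4*z, -4*x) ≠ 0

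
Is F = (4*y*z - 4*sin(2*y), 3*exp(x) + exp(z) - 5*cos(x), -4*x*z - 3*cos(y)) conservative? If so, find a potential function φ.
No, ∇×F = (-exp(z) + 3*sin(y), 4*y + 4*z, -4*z + 3*exp(x) + 5*sin(x) + 8*cos(2*y)) ≠ 0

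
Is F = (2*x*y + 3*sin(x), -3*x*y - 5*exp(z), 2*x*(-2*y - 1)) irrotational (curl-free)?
No, ∇×F = (-4*x + 5*exp(z), 4*y + 2, -2*x - 3*y)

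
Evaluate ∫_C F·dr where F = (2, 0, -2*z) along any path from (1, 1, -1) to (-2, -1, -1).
-6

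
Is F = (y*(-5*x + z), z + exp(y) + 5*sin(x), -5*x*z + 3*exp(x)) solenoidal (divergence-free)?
No, ∇·F = -5*x - 5*y + exp(y)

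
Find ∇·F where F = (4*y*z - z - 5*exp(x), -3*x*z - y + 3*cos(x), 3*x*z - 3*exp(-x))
3*x - 5*exp(x) - 1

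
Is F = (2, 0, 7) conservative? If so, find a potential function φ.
Yes, F is conservative. φ = 2*x + 7*z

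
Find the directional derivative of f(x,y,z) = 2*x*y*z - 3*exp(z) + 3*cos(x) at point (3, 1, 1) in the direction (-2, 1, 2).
-2*E + 2*sin(3) + 14/3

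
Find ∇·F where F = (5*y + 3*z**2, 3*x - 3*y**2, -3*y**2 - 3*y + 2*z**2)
-6*y + 4*z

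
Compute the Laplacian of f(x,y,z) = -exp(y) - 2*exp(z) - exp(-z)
-exp(y) - 2*exp(z) - exp(-z)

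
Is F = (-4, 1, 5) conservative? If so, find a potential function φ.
Yes, F is conservative. φ = -4*x + y + 5*z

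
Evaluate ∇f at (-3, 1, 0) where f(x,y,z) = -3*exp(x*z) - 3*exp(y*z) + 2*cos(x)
(2*sin(3), 0, 6)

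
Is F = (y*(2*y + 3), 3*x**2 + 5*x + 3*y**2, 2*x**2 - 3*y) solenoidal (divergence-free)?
No, ∇·F = 6*y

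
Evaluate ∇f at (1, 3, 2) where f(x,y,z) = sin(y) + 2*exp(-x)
(-2*exp(-1), cos(3), 0)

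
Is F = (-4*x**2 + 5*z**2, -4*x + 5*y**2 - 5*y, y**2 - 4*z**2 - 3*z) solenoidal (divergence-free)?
No, ∇·F = -8*x + 10*y - 8*z - 8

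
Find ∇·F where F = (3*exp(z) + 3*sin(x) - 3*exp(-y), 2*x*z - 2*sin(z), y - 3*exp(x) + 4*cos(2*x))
3*cos(x)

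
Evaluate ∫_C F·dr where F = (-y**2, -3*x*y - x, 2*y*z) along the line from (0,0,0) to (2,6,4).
-38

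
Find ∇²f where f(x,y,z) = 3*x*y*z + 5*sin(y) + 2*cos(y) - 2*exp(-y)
-5*sin(y) - 2*cos(y) - 2*exp(-y)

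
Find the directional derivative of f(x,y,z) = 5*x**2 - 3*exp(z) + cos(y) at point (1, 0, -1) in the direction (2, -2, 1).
20/3 - exp(-1)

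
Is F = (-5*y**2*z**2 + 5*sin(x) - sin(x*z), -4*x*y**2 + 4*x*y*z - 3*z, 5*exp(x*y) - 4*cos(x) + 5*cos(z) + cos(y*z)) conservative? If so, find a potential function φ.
No, ∇×F = (-4*x*y + 5*x*exp(x*y) - z*sin(y*z) + 3, -x*cos(x*z) - 10*y**2*z - 5*y*exp(x*y) - 4*sin(x), 2*y*(-2*y + 5*z**2 + 2*z)) ≠ 0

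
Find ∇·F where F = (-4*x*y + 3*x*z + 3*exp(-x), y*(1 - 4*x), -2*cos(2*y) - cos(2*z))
-4*x - 4*y + 3*z + 2*sin(2*z) + 1 - 3*exp(-x)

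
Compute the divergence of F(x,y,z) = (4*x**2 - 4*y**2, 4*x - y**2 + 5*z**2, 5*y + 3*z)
8*x - 2*y + 3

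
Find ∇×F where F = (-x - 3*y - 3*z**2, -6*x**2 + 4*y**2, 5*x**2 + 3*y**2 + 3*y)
(6*y + 3, -10*x - 6*z, 3 - 12*x)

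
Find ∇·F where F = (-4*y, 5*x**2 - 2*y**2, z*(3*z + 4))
-4*y + 6*z + 4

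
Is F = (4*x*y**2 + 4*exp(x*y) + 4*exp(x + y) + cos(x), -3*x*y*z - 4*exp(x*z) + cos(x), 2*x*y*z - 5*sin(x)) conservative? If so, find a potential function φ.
No, ∇×F = (x*(3*y + 2*z + 4*exp(x*z)), -2*y*z + 5*cos(x), -8*x*y - 4*x*exp(x*y) - 3*y*z - 4*z*exp(x*z) - 4*exp(x + y) - sin(x)) ≠ 0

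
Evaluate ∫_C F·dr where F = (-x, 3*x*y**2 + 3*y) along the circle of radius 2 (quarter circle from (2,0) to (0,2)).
8 + 3*pi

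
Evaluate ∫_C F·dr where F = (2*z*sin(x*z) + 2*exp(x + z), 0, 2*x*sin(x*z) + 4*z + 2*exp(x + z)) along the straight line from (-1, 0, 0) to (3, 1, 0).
-(2 - 2*exp(4))*exp(-1)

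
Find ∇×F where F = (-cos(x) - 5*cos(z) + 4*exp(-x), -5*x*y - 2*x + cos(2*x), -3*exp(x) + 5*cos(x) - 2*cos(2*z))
(0, 3*exp(x) + 5*sin(x) + 5*sin(z), -5*y - 2*sin(2*x) - 2)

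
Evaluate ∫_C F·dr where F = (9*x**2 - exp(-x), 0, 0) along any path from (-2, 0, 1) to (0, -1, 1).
25 - exp(2)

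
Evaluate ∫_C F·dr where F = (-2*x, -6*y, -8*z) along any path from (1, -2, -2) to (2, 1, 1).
18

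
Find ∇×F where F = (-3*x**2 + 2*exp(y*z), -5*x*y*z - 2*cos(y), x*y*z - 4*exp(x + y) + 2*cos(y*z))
(5*x*y + x*z - 2*z*sin(y*z) - 4*exp(x + y), -y*z + 2*y*exp(y*z) + 4*exp(x + y), z*(-5*y - 2*exp(y*z)))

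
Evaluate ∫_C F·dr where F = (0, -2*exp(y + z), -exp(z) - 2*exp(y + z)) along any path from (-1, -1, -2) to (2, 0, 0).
-3 + 2*exp(-3) + exp(-2)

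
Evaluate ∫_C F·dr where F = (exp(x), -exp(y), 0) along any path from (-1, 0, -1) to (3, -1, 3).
-2*exp(-1) + 1 + exp(3)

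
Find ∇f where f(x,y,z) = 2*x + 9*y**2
(2, 18*y, 0)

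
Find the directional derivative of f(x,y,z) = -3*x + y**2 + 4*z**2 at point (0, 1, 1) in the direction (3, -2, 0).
-sqrt(13)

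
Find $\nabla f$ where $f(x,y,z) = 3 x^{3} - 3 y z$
(9*x**2, -3*z, -3*y)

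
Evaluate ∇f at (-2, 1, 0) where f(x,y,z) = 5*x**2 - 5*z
(-20, 0, -5)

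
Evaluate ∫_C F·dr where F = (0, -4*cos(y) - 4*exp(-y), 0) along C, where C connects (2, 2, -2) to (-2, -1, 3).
4*(-1 + (sin(1) + sin(2) + E)*exp(2))*exp(-2)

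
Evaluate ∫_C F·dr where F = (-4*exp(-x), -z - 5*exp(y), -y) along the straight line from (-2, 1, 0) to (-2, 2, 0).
5*E*(1 - E)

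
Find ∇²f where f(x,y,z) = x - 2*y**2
-4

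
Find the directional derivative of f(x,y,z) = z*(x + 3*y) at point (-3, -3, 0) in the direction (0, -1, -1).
6*sqrt(2)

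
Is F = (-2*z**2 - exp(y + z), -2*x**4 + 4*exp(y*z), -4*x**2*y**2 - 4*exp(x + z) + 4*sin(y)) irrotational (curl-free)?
No, ∇×F = (-8*x**2*y - 4*y*exp(y*z) + 4*cos(y), 8*x*y**2 - 4*z + 4*exp(x + z) - exp(y + z), -8*x**3 + exp(y + z))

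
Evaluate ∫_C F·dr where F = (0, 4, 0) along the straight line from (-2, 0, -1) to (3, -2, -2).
-8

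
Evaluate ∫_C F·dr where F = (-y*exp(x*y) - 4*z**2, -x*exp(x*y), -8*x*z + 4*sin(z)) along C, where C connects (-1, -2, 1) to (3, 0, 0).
-9 + 4*cos(1) + exp(2)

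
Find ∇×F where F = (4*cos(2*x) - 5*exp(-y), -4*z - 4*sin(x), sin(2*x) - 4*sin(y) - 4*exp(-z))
(4 - 4*cos(y), -2*cos(2*x), -4*cos(x) - 5*exp(-y))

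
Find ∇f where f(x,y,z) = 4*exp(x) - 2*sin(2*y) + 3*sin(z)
(4*exp(x), -4*cos(2*y), 3*cos(z))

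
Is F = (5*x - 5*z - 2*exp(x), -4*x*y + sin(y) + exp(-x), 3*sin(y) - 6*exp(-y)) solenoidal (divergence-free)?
No, ∇·F = -4*x - 2*exp(x) + cos(y) + 5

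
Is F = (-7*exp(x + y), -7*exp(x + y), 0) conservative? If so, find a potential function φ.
Yes, F is conservative. φ = -7*exp(x + y)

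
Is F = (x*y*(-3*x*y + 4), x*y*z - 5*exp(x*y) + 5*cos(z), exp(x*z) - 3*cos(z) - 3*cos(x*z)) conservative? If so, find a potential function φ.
No, ∇×F = (-x*y + 5*sin(z), -z*(exp(x*z) + 3*sin(x*z)), 6*x**2*y - 4*x + y*z - 5*y*exp(x*y)) ≠ 0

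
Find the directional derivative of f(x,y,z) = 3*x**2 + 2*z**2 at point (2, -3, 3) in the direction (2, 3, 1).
18*sqrt(14)/7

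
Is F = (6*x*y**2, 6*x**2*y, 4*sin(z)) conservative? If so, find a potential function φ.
Yes, F is conservative. φ = 3*x**2*y**2 - 4*cos(z)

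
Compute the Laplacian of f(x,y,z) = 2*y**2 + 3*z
4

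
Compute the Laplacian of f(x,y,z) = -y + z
0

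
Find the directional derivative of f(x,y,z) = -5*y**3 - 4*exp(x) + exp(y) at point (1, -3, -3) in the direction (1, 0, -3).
-2*sqrt(10)*E/5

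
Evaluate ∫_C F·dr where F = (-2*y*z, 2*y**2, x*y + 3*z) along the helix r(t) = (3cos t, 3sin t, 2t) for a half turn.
15*pi**2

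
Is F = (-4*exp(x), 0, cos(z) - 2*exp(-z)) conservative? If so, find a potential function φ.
Yes, F is conservative. φ = -4*exp(x) + sin(z) + 2*exp(-z)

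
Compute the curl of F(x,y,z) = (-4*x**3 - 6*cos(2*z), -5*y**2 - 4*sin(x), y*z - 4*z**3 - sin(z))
(z, 12*sin(2*z), -4*cos(x))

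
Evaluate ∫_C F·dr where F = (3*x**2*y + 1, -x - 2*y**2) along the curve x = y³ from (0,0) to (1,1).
59/60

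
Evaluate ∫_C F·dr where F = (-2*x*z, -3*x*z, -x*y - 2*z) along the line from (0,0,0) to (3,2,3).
-51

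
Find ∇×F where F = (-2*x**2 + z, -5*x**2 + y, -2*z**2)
(0, 1, -10*x)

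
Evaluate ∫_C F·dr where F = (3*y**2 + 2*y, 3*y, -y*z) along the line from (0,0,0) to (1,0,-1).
0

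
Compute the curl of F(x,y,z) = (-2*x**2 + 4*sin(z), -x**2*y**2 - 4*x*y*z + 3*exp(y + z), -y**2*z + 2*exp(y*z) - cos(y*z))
(4*x*y - 2*y*z + 2*z*exp(y*z) + z*sin(y*z) - 3*exp(y + z), 4*cos(z), 2*y*(-x*y - 2*z))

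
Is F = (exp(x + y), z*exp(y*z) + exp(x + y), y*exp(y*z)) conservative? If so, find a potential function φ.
Yes, F is conservative. φ = exp(y*z) + exp(x + y)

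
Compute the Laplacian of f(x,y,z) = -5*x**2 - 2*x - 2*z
-10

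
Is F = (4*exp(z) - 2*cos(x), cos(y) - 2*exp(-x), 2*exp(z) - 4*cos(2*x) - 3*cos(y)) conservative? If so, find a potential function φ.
No, ∇×F = (3*sin(y), 4*exp(z) - 8*sin(2*x), 2*exp(-x)) ≠ 0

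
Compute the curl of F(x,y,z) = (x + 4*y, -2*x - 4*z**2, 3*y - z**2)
(8*z + 3, 0, -6)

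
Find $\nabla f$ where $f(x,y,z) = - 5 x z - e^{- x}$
(-5*z + exp(-x), 0, -5*x)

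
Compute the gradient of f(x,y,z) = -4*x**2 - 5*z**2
(-8*x, 0, -10*z)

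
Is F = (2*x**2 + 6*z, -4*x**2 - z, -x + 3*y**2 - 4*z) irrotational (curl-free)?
No, ∇×F = (6*y + 1, 7, -8*x)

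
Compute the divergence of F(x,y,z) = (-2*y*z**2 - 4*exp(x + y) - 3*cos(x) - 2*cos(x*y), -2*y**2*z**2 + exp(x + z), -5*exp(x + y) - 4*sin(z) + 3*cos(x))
-4*y*z**2 + 2*y*sin(x*y) - 4*exp(x + y) + 3*sin(x) - 4*cos(z)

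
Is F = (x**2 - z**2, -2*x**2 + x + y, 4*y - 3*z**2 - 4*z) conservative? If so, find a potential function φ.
No, ∇×F = (4, -2*z, 1 - 4*x) ≠ 0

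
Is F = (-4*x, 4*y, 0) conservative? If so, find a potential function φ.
Yes, F is conservative. φ = -2*x**2 + 2*y**2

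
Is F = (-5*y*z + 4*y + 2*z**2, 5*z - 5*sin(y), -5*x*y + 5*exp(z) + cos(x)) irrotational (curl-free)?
No, ∇×F = (-5*x - 5, 4*z + sin(x), 5*z - 4)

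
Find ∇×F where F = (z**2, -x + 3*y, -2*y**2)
(-4*y, 2*z, -1)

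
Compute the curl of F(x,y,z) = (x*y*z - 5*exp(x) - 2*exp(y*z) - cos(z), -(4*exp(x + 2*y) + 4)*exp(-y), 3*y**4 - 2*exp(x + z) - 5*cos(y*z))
(12*y**3 + 5*z*sin(y*z), x*y - 2*y*exp(y*z) + 2*exp(x + z) + sin(z), -x*z + 2*z*exp(y*z) - 4*exp(x + y))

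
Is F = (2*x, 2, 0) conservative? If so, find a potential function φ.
Yes, F is conservative. φ = x**2 + 2*y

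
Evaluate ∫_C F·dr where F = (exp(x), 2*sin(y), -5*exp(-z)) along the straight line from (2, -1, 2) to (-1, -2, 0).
-exp(2) - 5*exp(-2) + exp(-1) - 2*cos(2) + 2*cos(1) + 5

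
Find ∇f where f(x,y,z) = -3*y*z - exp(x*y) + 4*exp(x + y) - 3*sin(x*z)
(-y*exp(x*y) - 3*z*cos(x*z) + 4*exp(x + y), -x*exp(x*y) - 3*z + 4*exp(x + y), -3*x*cos(x*z) - 3*y)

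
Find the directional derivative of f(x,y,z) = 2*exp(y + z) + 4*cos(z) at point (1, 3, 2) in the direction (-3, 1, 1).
4*sqrt(11)*(-sin(2) + exp(5))/11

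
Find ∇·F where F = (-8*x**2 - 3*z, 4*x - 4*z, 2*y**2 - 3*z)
-16*x - 3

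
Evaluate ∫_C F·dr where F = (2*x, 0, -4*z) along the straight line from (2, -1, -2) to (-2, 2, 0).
8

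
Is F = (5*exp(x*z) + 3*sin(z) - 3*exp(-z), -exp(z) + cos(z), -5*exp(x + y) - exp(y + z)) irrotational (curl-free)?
No, ∇×F = (exp(z) - 5*exp(x + y) - exp(y + z) + sin(z), 5*x*exp(x*z) + 5*exp(x + y) + 3*cos(z) + 3*exp(-z), 0)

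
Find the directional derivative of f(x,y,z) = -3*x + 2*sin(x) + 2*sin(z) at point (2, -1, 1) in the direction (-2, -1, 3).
sqrt(14)*(-2*cos(2) + 3*cos(1) + 3)/7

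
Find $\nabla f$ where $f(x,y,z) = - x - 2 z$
(-1, 0, -2)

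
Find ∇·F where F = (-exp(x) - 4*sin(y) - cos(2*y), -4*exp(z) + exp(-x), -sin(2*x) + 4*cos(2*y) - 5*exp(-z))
-exp(x) + 5*exp(-z)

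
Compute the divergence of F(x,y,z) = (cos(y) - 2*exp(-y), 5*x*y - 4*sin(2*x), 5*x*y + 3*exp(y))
5*x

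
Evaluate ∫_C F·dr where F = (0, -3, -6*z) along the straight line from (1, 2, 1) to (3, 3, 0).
0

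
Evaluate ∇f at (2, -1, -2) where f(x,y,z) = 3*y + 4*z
(0, 3, 4)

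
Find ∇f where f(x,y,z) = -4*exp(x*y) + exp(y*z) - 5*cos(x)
(-4*y*exp(x*y) + 5*sin(x), -4*x*exp(x*y) + z*exp(y*z), y*exp(y*z))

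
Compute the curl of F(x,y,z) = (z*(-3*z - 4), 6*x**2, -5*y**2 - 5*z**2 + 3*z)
(-10*y, -6*z - 4, 12*x)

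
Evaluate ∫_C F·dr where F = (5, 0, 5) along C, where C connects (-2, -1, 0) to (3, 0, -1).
20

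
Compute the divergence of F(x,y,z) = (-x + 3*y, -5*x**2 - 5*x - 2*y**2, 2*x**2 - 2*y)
-4*y - 1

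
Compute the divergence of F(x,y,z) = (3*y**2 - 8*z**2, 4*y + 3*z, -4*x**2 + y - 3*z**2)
4 - 6*z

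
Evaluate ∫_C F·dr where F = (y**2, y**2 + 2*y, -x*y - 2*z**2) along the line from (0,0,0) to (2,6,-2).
436/3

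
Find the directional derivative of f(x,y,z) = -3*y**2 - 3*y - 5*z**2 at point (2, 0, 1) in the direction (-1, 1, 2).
-23*sqrt(6)/6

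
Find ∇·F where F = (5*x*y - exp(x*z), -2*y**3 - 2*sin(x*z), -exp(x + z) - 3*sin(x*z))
-3*x*cos(x*z) - 6*y**2 + 5*y - z*exp(x*z) - exp(x + z)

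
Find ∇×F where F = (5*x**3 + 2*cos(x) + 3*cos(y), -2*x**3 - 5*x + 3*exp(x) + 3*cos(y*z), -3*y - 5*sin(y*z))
(3*y*sin(y*z) - 5*z*cos(y*z) - 3, 0, -6*x**2 + 3*exp(x) + 3*sin(y) - 5)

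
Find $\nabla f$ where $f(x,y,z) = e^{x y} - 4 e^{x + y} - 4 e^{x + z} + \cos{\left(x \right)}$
(y*exp(x*y) - 4*exp(x + y) - 4*exp(x + z) - sin(x), x*exp(x*y) - 4*exp(x + y), -4*exp(x + z))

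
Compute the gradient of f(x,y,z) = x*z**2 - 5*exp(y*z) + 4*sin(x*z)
(z*(z + 4*cos(x*z)), -5*z*exp(y*z), 2*x*z + 4*x*cos(x*z) - 5*y*exp(y*z))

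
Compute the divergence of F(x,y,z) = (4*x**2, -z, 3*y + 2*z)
8*x + 2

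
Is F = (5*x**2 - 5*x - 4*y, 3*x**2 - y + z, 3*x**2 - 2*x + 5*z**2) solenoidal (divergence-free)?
No, ∇·F = 10*x + 10*z - 6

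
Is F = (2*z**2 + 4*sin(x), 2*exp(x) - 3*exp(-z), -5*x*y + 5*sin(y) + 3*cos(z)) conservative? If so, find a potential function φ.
No, ∇×F = (-5*x + 5*cos(y) - 3*exp(-z), 5*y + 4*z, 2*exp(x)) ≠ 0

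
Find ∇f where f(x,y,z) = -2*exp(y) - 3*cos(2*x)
(6*sin(2*x), -2*exp(y), 0)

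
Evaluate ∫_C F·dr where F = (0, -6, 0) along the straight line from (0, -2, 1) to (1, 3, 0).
-30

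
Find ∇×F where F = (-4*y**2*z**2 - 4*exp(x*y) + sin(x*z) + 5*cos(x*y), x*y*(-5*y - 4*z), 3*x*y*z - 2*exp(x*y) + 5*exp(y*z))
(4*x*y + 3*x*z - 2*x*exp(x*y) + 5*z*exp(y*z), x*cos(x*z) - 8*y**2*z - 3*y*z + 2*y*exp(x*y), 4*x*exp(x*y) + 5*x*sin(x*y) + 8*y*z**2 - y*(5*y + 4*z))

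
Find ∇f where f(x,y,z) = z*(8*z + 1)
(0, 0, 16*z + 1)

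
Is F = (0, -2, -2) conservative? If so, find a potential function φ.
Yes, F is conservative. φ = -2*y - 2*z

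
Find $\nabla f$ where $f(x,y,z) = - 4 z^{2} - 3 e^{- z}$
(0, 0, -8*z + 3*exp(-z))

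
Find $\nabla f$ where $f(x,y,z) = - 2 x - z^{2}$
(-2, 0, -2*z)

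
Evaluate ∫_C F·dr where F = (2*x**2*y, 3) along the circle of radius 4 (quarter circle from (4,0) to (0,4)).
12 - 32*pi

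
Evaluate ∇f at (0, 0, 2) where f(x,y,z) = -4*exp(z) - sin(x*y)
(0, 0, -4*exp(2))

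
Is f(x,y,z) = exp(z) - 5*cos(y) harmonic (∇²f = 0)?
No, ∇²f = exp(z) + 5*cos(y)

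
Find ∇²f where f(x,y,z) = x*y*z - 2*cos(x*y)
2*(x**2 + y**2)*cos(x*y)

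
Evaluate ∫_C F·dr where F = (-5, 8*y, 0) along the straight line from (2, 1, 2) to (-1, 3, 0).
47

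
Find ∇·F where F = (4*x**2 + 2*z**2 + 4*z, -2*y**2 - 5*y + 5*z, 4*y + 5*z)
8*x - 4*y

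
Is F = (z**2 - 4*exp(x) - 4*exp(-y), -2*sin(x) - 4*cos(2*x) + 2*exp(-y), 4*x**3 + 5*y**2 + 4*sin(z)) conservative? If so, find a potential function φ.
No, ∇×F = (10*y, -12*x**2 + 2*z, 16*sin(x)*cos(x) - 2*cos(x) - 4*exp(-y)) ≠ 0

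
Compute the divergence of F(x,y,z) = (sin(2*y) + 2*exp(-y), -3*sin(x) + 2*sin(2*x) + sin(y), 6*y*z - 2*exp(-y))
6*y + cos(y)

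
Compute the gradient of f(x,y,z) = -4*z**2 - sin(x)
(-cos(x), 0, -8*z)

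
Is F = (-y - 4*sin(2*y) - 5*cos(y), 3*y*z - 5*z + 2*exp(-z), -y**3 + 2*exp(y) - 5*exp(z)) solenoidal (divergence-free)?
No, ∇·F = 3*z - 5*exp(z)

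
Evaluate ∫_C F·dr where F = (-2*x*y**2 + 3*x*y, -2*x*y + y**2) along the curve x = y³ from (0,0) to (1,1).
197/420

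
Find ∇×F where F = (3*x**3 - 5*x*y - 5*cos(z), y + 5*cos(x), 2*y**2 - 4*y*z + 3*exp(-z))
(4*y - 4*z, 5*sin(z), 5*x - 5*sin(x))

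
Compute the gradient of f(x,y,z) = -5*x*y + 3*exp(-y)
(-5*y, -5*x - 3*exp(-y), 0)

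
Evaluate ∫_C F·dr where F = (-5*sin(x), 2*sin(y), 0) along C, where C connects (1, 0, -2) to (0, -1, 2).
7 - 7*cos(1)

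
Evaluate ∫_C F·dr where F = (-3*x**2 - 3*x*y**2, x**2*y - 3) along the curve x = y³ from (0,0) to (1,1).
-5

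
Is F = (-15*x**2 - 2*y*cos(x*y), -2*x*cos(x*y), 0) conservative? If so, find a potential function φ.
Yes, F is conservative. φ = -5*x**3 - 2*sin(x*y)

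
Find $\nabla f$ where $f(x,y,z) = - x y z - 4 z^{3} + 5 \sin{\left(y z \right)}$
(-y*z, z*(-x + 5*cos(y*z)), -x*y + 5*y*cos(y*z) - 12*z**2)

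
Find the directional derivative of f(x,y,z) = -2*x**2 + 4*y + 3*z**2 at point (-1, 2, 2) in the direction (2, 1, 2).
12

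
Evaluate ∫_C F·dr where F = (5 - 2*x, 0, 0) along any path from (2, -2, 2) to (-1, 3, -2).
-12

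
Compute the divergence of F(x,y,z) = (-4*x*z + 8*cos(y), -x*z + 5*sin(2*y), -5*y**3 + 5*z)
-4*z + 10*cos(2*y) + 5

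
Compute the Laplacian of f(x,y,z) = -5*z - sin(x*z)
(x**2 + z**2)*sin(x*z)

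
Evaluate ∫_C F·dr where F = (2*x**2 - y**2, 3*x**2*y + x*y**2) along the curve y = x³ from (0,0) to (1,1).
1637/840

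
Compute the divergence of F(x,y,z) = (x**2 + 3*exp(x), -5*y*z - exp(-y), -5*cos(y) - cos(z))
2*x - 5*z + 3*exp(x) + sin(z) + exp(-y)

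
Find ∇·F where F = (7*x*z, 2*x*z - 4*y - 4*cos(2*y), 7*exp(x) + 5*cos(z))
7*z + 8*sin(2*y) - 5*sin(z) - 4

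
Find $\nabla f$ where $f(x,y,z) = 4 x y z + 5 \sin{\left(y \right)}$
(4*y*z, 4*x*z + 5*cos(y), 4*x*y)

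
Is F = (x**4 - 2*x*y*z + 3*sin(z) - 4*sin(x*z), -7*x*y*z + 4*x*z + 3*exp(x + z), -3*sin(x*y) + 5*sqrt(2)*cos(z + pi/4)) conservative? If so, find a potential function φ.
No, ∇×F = (7*x*y - 3*x*cos(x*y) - 4*x - 3*exp(x + z), -2*x*y - 4*x*cos(x*z) + 3*y*cos(x*y) + 3*cos(z), 2*x*z - 7*y*z + 4*z + 3*exp(x + z)) ≠ 0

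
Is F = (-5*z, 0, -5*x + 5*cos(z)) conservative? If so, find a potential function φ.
Yes, F is conservative. φ = -5*x*z + 5*sin(z)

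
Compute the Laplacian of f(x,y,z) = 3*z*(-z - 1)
-6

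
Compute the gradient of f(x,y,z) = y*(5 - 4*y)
(0, 5 - 8*y, 0)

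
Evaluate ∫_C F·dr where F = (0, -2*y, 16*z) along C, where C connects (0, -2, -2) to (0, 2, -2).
0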